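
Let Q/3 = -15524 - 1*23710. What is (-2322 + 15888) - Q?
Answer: 131268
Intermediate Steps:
Q = -117702 (Q = 3*(-15524 - 1*23710) = 3*(-15524 - 23710) = 3*(-39234) = -117702)
(-2322 + 15888) - Q = (-2322 + 15888) - 1*(-117702) = 13566 + 117702 = 131268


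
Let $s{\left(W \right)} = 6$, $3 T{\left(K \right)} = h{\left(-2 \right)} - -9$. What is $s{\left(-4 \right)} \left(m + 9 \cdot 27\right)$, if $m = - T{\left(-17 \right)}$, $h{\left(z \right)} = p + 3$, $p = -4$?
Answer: $1442$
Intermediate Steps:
$h{\left(z \right)} = -1$ ($h{\left(z \right)} = -4 + 3 = -1$)
$T{\left(K \right)} = \frac{8}{3}$ ($T{\left(K \right)} = \frac{-1 - -9}{3} = \frac{-1 + 9}{3} = \frac{1}{3} \cdot 8 = \frac{8}{3}$)
$m = - \frac{8}{3}$ ($m = \left(-1\right) \frac{8}{3} = - \frac{8}{3} \approx -2.6667$)
$s{\left(-4 \right)} \left(m + 9 \cdot 27\right) = 6 \left(- \frac{8}{3} + 9 \cdot 27\right) = 6 \left(- \frac{8}{3} + 243\right) = 6 \cdot \frac{721}{3} = 1442$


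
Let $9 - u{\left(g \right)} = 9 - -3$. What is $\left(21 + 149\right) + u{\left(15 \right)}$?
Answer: $167$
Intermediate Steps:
$u{\left(g \right)} = -3$ ($u{\left(g \right)} = 9 - \left(9 - -3\right) = 9 - \left(9 + 3\right) = 9 - 12 = -3$)
$\left(21 + 149\right) + u{\left(15 \right)} = \left(21 + 149\right) - 3 = 170 - 3 = 167$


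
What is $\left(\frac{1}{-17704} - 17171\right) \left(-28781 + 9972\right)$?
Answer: $\frac{5717849196465}{17704} \approx 3.2297 \cdot 10^{8}$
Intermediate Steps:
$\left(\frac{1}{-17704} - 17171\right) \left(-28781 + 9972\right) = \left(- \frac{1}{17704} - 17171\right) \left(-18809\right) = \left(- \frac{303995385}{17704}\right) \left(-18809\right) = \frac{5717849196465}{17704}$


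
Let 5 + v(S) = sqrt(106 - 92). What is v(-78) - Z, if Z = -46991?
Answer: 46986 + sqrt(14) ≈ 46990.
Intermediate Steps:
v(S) = -5 + sqrt(14) (v(S) = -5 + sqrt(106 - 92) = -5 + sqrt(14))
v(-78) - Z = (-5 + sqrt(14)) - 1*(-46991) = (-5 + sqrt(14)) + 46991 = 46986 + sqrt(14)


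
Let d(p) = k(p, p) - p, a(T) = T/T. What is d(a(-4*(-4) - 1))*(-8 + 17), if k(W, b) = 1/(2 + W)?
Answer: -6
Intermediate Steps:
a(T) = 1
d(p) = 1/(2 + p) - p
d(a(-4*(-4) - 1))*(-8 + 17) = ((1 - 1*1*(2 + 1))/(2 + 1))*(-8 + 17) = ((1 - 1*1*3)/3)*9 = ((1 - 3)/3)*9 = ((⅓)*(-2))*9 = -⅔*9 = -6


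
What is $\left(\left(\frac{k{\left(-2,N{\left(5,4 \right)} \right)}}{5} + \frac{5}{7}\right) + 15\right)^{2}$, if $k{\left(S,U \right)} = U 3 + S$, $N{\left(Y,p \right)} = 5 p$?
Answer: $\frac{913936}{1225} \approx 746.07$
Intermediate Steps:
$k{\left(S,U \right)} = S + 3 U$ ($k{\left(S,U \right)} = 3 U + S = S + 3 U$)
$\left(\left(\frac{k{\left(-2,N{\left(5,4 \right)} \right)}}{5} + \frac{5}{7}\right) + 15\right)^{2} = \left(\left(\frac{-2 + 3 \cdot 5 \cdot 4}{5} + \frac{5}{7}\right) + 15\right)^{2} = \left(\left(\left(-2 + 3 \cdot 20\right) \frac{1}{5} + 5 \cdot \frac{1}{7}\right) + 15\right)^{2} = \left(\left(\left(-2 + 60\right) \frac{1}{5} + \frac{5}{7}\right) + 15\right)^{2} = \left(\left(58 \cdot \frac{1}{5} + \frac{5}{7}\right) + 15\right)^{2} = \left(\left(\frac{58}{5} + \frac{5}{7}\right) + 15\right)^{2} = \left(\frac{431}{35} + 15\right)^{2} = \left(\frac{956}{35}\right)^{2} = \frac{913936}{1225}$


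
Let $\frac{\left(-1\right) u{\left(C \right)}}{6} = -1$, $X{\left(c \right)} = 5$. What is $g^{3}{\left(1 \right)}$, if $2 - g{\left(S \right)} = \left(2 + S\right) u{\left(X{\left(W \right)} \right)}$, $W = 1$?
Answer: $-4096$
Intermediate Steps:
$u{\left(C \right)} = 6$ ($u{\left(C \right)} = \left(-6\right) \left(-1\right) = 6$)
$g{\left(S \right)} = -10 - 6 S$ ($g{\left(S \right)} = 2 - \left(2 + S\right) 6 = 2 - \left(12 + 6 S\right) = -10 - 6 S$)
$g^{3}{\left(1 \right)} = \left(-10 - 6\right)^{3} = \left(-16\right)^{3} = -4096$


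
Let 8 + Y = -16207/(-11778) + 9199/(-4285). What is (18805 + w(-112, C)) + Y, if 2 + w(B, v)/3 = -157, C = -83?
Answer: 924548234773/50468730 ≈ 18319.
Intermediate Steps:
w(B, v) = -477 (w(B, v) = -6 + 3*(-157) = -6 - 471 = -477)
Y = -442648667/50468730 (Y = -8 + (-16207/(-11778) + 9199/(-4285)) = -8 + (-16207*(-1/11778) + 9199*(-1/4285)) = -8 + (16207/11778 - 9199/4285) = -8 - 38898827/50468730 = -442648667/50468730 ≈ -8.7708)
(18805 + w(-112, C)) + Y = (18805 - 477) - 442648667/50468730 = 18328 - 442648667/50468730 = 924548234773/50468730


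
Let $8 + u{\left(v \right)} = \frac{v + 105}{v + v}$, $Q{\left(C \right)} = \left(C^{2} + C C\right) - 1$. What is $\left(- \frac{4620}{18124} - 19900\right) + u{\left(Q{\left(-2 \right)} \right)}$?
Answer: $- \frac{90168055}{4531} \approx -19900.0$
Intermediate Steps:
$Q{\left(C \right)} = -1 + 2 C^{2}$ ($Q{\left(C \right)} = \left(C^{2} + C^{2}\right) - 1 = 2 C^{2} - 1 = -1 + 2 C^{2}$)
$u{\left(v \right)} = -8 + \frac{105 + v}{2 v}$ ($u{\left(v \right)} = -8 + \frac{v + 105}{v + v} = -8 + \frac{105 + v}{2 v}$)
$\left(- \frac{4620}{18124} - 19900\right) + u{\left(Q{\left(-2 \right)} \right)} = \left(- \frac{4620}{18124} - 19900\right) + \frac{15 \left(7 - \left(-1 + 2 \left(-2\right)^{2}\right)\right)}{2 \left(-1 + 2 \left(-2\right)^{2}\right)} = \left(\left(-4620\right) \frac{1}{18124} - 19900\right) + \frac{15 \left(7 - \left(-1 + 2 \cdot 4\right)\right)}{2 \left(-1 + 2 \cdot 4\right)} = \left(- \frac{1155}{4531} - 19900\right) + \frac{15 \left(7 - \left(-1 + 8\right)\right)}{2 \left(-1 + 8\right)} = - \frac{90168055}{4531} + \frac{15 \left(7 - 7\right)}{2 \cdot 7} = - \frac{90168055}{4531} + \frac{15}{2} \cdot \frac{1}{7} \left(7 - 7\right) = - \frac{90168055}{4531} + \frac{15}{2} \cdot \frac{1}{7} \cdot 0 = - \frac{90168055}{4531} + 0 = - \frac{90168055}{4531}$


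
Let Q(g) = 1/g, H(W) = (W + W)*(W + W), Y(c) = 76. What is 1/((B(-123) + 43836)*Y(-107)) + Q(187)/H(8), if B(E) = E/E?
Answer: 844871/39872732416 ≈ 2.1189e-5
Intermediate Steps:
B(E) = 1
H(W) = 4*W² (H(W) = (2*W)*(2*W) = 4*W²)
1/((B(-123) + 43836)*Y(-107)) + Q(187)/H(8) = 1/((1 + 43836)*76) + 1/(187*((4*8²))) = (1/76)/43837 + 1/(187*((4*64))) = (1/43837)*(1/76) + (1/187)/256 = 1/3331612 + (1/187)*(1/256) = 1/3331612 + 1/47872 = 844871/39872732416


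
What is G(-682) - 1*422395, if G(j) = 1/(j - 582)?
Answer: -533907281/1264 ≈ -4.2240e+5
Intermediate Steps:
G(j) = 1/(-582 + j)
G(-682) - 1*422395 = 1/(-582 - 682) - 1*422395 = 1/(-1264) - 422395 = -1/1264 - 422395 = -533907281/1264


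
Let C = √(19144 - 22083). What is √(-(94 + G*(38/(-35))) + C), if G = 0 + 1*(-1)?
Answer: √(-116480 + 1225*I*√2939)/35 ≈ 2.6804 + 10.113*I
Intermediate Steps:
G = -1 (G = 0 - 1 = -1)
C = I*√2939 (C = √(-2939) = I*√2939 ≈ 54.213*I)
√(-(94 + G*(38/(-35))) + C) = √(-(94 - 38/(-35)) + I*√2939) = √(-(94 - 38*(-1)/35) + I*√2939) = √(-(94 - 1*(-38/35)) + I*√2939) = √(-(94 + 38/35) + I*√2939) = √(-1*3328/35 + I*√2939) = √(-3328/35 + I*√2939)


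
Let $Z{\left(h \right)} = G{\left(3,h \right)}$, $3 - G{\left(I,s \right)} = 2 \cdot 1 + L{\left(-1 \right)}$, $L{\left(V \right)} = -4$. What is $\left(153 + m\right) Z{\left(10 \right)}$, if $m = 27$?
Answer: $900$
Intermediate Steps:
$G{\left(I,s \right)} = 5$ ($G{\left(I,s \right)} = 3 - \left(2 \cdot 1 - 4\right) = 3 - \left(2 - 4\right) = 3 - -2 = 3 + 2 = 5$)
$Z{\left(h \right)} = 5$
$\left(153 + m\right) Z{\left(10 \right)} = \left(153 + 27\right) 5 = 180 \cdot 5 = 900$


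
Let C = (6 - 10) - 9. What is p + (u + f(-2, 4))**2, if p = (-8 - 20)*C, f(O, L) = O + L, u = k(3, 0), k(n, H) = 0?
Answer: 368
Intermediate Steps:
C = -13 (C = -4 - 9 = -13)
u = 0
f(O, L) = L + O
p = 364 (p = (-8 - 20)*(-13) = -28*(-13) = 364)
p + (u + f(-2, 4))**2 = 364 + (0 + (4 - 2))**2 = 364 + (0 + 2)**2 = 364 + 2**2 = 364 + 4 = 368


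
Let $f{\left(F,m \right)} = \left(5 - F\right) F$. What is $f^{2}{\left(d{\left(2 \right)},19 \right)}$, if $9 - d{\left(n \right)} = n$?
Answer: $196$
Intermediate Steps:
$d{\left(n \right)} = 9 - n$
$f{\left(F,m \right)} = F \left(5 - F\right)$
$f^{2}{\left(d{\left(2 \right)},19 \right)} = \left(\left(9 - 2\right) \left(5 - \left(9 - 2\right)\right)\right)^{2} = \left(7 \left(5 - 7\right)\right)^{2} = \left(7 \left(-2\right)\right)^{2} = \left(-14\right)^{2} = 196$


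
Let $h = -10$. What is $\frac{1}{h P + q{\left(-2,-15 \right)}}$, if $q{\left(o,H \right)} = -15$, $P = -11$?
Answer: $\frac{1}{95} \approx 0.010526$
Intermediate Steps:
$\frac{1}{h P + q{\left(-2,-15 \right)}} = \frac{1}{\left(-10\right) \left(-11\right) - 15} = \frac{1}{110 - 15} = \frac{1}{95}$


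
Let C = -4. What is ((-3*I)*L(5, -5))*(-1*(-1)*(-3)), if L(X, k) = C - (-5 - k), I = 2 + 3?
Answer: -180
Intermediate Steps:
I = 5
L(X, k) = 1 + k (L(X, k) = -4 - (-5 - k) = -4 + (5 + k) = 1 + k)
((-3*I)*L(5, -5))*(-1*(-1)*(-3)) = ((-3*5)*(1 - 5))*(-1*(-1)*(-3)) = (-15*(-4))*(1*(-3)) = 60*(-3) = -180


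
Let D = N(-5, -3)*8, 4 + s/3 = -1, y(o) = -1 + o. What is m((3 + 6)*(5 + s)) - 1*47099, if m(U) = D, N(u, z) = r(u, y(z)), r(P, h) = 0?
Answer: -47099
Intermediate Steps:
N(u, z) = 0
s = -15 (s = -12 + 3*(-1) = -12 - 3 = -15)
D = 0 (D = 0*8 = 0)
m(U) = 0
m((3 + 6)*(5 + s)) - 1*47099 = 0 - 1*47099 = 0 - 47099 = -47099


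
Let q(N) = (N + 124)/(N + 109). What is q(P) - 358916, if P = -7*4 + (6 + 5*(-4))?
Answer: -24047290/67 ≈ -3.5892e+5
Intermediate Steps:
P = -42 (P = -28 + (6 - 20) = -28 - 14 = -42)
q(N) = (124 + N)/(109 + N)
q(P) - 358916 = (124 - 42)/(109 - 42) - 358916 = 82/67 - 358916 = -24047290/67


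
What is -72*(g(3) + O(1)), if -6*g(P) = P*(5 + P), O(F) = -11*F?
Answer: 1080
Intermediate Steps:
g(P) = -P*(5 + P)/6
-72*(g(3) + O(1)) = -72*(-⅙*3*(5 + 3) - 11*1) = -72*(-⅙*3*8 - 11) = -72*(-4 - 11) = -72*(-15) = 1080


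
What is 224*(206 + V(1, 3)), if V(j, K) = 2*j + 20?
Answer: 51072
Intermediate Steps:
V(j, K) = 20 + 2*j
224*(206 + V(1, 3)) = 224*(206 + (20 + 2*1)) = 224*(206 + (20 + 2)) = 224*(206 + 22) = 224*228 = 51072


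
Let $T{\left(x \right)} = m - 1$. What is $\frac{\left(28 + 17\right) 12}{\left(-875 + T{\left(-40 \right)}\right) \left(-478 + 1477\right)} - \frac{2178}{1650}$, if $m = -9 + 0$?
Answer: $- \frac{216217}{163725} \approx -1.3206$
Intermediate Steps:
$m = -9$
$T{\left(x \right)} = -10$ ($T{\left(x \right)} = -9 - 1 = -10$)
$\frac{\left(28 + 17\right) 12}{\left(-875 + T{\left(-40 \right)}\right) \left(-478 + 1477\right)} - \frac{2178}{1650} = \frac{\left(28 + 17\right) 12}{\left(-875 - 10\right) \left(-478 + 1477\right)} - \frac{2178}{1650} = \frac{45 \cdot 12}{\left(-885\right) 999} - \frac{33}{25} = \frac{540}{-884115} - \frac{33}{25} = 540 \left(- \frac{1}{884115}\right) - \frac{33}{25} = - \frac{4}{6549} - \frac{33}{25} = - \frac{216217}{163725}$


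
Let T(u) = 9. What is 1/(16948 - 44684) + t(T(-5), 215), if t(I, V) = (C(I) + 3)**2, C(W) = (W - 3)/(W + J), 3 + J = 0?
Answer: 443775/27736 ≈ 16.000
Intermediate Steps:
J = -3 (J = -3 + 0 = -3)
C(W) = 1 (C(W) = (W - 3)/(W - 3) = (-3 + W)/(-3 + W) = 1)
t(I, V) = 16 (t(I, V) = (1 + 3)**2 = 4**2 = 16)
1/(16948 - 44684) + t(T(-5), 215) = 1/(16948 - 44684) + 16 = 1/(-27736) + 16 = -1/27736 + 16 = 443775/27736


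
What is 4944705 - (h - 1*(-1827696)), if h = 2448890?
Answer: 668119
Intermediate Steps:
4944705 - (h - 1*(-1827696)) = 4944705 - (2448890 - 1*(-1827696)) = 4944705 - (2448890 + 1827696) = 4944705 - 1*4276586 = 4944705 - 4276586 = 668119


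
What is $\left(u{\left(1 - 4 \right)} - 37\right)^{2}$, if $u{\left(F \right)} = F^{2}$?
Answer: $784$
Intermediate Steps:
$\left(u{\left(1 - 4 \right)} - 37\right)^{2} = \left(\left(1 - 4\right)^{2} - 37\right)^{2} = \left(\left(-3\right)^{2} - 37\right)^{2} = \left(9 - 37\right)^{2} = \left(-28\right)^{2} = 784$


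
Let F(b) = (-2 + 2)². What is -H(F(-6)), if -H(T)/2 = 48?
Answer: 96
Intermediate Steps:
F(b) = 0 (F(b) = 0² = 0)
H(T) = -96 (H(T) = -2*48 = -96)
-H(F(-6)) = -1*(-96) = 96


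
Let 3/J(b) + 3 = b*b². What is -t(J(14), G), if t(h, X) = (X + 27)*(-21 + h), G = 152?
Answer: 10302882/2741 ≈ 3758.8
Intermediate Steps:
J(b) = 3/(-3 + b³) (J(b) = 3/(-3 + b*b²) = 3/(-3 + b³))
t(h, X) = (-21 + h)*(27 + X) (t(h, X) = (27 + X)*(-21 + h) = (-21 + h)*(27 + X))
-t(J(14), G) = -(-567 - 21*152 + 27*(3/(-3 + 14³)) + 152*(3/(-3 + 14³))) = -(-567 - 3192 + 27*(3/(-3 + 2744)) + 152*(3/(-3 + 2744))) = -(-567 - 3192 + 27*(3/2741) + 152*(3/2741)) = -(-567 - 3192 + 81/2741 + 456/2741) = -1*(-10302882/2741) = 10302882/2741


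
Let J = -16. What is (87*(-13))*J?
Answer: 18096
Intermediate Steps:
(87*(-13))*J = (87*(-13))*(-16) = -1131*(-16) = 18096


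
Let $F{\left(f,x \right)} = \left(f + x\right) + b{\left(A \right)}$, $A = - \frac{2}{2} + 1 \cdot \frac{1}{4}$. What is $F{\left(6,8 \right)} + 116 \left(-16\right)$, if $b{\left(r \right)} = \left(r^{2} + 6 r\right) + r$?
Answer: $- \frac{29547}{16} \approx -1846.7$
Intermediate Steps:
$A = - \frac{3}{4}$ ($A = \left(-2\right) \frac{1}{2} + 1 \cdot \frac{1}{4} = -1 + \frac{1}{4} = - \frac{3}{4} \approx -0.75$)
$b{\left(r \right)} = r^{2} + 7 r$
$F{\left(f,x \right)} = - \frac{75}{16} + f + x$ ($F{\left(f,x \right)} = \left(f + x\right) - \frac{3 \left(7 - \frac{3}{4}\right)}{4} = \left(f + x\right) - \frac{75}{16} = - \frac{75}{16} + f + x$)
$F{\left(6,8 \right)} + 116 \left(-16\right) = \left(- \frac{75}{16} + 6 + 8\right) + 116 \left(-16\right) = \frac{149}{16} - 1856 = - \frac{29547}{16}$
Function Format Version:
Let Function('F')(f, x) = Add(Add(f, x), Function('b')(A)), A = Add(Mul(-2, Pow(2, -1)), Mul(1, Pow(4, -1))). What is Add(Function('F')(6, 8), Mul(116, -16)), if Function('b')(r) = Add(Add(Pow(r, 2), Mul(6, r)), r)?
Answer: Rational(-29547, 16) ≈ -1846.7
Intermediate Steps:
A = Rational(-3, 4) (A = Add(Mul(-2, Rational(1, 2)), Mul(1, Rational(1, 4))) = Add(-1, Rational(1, 4)) = Rational(-3, 4) ≈ -0.75000)
Function('b')(r) = Add(Pow(r, 2), Mul(7, r))
Function('F')(f, x) = Add(Rational(-75, 16), f, x) (Function('F')(f, x) = Add(Add(f, x), Mul(Rational(-3, 4), Add(7, Rational(-3, 4)))) = Add(Add(f, x), Mul(Rational(-3, 4), Rational(25, 4))) = Add(Add(f, x), Rational(-75, 16)) = Add(Rational(-75, 16), f, x))
Add(Function('F')(6, 8), Mul(116, -16)) = Add(Add(Rational(-75, 16), 6, 8), Mul(116, -16)) = Add(Rational(149, 16), -1856) = Rational(-29547, 16)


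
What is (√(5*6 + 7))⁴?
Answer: 1369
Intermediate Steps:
(√(5*6 + 7))⁴ = (√(30 + 7))⁴ = (√37)⁴ = 1369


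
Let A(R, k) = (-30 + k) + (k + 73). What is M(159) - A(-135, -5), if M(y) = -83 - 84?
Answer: -200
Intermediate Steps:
M(y) = -167
A(R, k) = 43 + 2*k (A(R, k) = (-30 + k) + (73 + k) = 43 + 2*k)
M(159) - A(-135, -5) = -167 - (43 + 2*(-5)) = -167 - (43 - 10) = -167 - 1*33 = -167 - 33 = -200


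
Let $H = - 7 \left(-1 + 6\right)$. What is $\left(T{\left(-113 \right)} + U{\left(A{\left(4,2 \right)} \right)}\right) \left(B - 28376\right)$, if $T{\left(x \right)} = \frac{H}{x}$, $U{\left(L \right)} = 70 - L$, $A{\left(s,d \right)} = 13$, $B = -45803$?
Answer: $- \frac{480383204}{113} \approx -4.2512 \cdot 10^{6}$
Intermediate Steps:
$H = -35$ ($H = \left(-7\right) 5 = -35$)
$T{\left(x \right)} = - \frac{35}{x}$
$\left(T{\left(-113 \right)} + U{\left(A{\left(4,2 \right)} \right)}\right) \left(B - 28376\right) = \left(- \frac{35}{-113} + \left(70 - 13\right)\right) \left(-45803 - 28376\right) = \left(\left(-35\right) \left(- \frac{1}{113}\right) + \left(70 - 13\right)\right) \left(-74179\right) = \left(\frac{35}{113} + 57\right) \left(-74179\right) = \frac{6476}{113} \left(-74179\right) = - \frac{480383204}{113}$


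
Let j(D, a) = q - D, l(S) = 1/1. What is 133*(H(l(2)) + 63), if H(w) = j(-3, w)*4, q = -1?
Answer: 9443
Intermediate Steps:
l(S) = 1
j(D, a) = -1 - D
H(w) = 8 (H(w) = (-1 - 1*(-3))*4 = (-1 + 3)*4 = 2*4 = 8)
133*(H(l(2)) + 63) = 133*(8 + 63) = 133*71 = 9443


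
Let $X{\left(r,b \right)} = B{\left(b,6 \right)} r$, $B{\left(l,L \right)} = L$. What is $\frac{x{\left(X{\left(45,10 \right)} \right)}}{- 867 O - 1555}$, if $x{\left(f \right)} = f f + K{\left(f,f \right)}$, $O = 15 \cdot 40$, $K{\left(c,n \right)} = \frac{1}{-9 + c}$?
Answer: $- \frac{19026901}{136178055} \approx -0.13972$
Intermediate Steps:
$O = 600$
$X{\left(r,b \right)} = 6 r$
$x{\left(f \right)} = f^{2} + \frac{1}{-9 + f}$ ($x{\left(f \right)} = f f + \frac{1}{-9 + f} = f^{2} + \frac{1}{-9 + f}$)
$\frac{x{\left(X{\left(45,10 \right)} \right)}}{- 867 O - 1555} = \frac{\frac{1}{-9 + 6 \cdot 45} \left(1 + \left(6 \cdot 45\right)^{2} \left(-9 + 6 \cdot 45\right)\right)}{\left(-867\right) 600 - 1555} = \frac{\frac{1}{-9 + 270} \left(1 + 270^{2} \left(-9 + 270\right)\right)}{-520200 - 1555} = \frac{\frac{1}{261} \left(1 + 72900 \cdot 261\right)}{-521755} = \frac{1 + 19026900}{261} \left(- \frac{1}{521755}\right) = \frac{1}{261} \cdot 19026901 \left(- \frac{1}{521755}\right) = \frac{19026901}{261} \left(- \frac{1}{521755}\right) = - \frac{19026901}{136178055}$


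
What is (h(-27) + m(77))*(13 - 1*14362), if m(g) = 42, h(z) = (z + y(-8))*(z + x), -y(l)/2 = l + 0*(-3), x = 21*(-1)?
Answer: -8178930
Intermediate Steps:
x = -21
y(l) = -2*l (y(l) = -2*(l + 0*(-3)) = -2*(l + 0) = -2*l)
h(z) = (-21 + z)*(16 + z) (h(z) = (z - 2*(-8))*(z - 21) = (z + 16)*(-21 + z) = (16 + z)*(-21 + z) = (-21 + z)*(16 + z))
(h(-27) + m(77))*(13 - 1*14362) = ((-336 + (-27)² - 5*(-27)) + 42)*(13 - 1*14362) = ((-336 + 729 + 135) + 42)*(13 - 14362) = (528 + 42)*(-14349) = 570*(-14349) = -8178930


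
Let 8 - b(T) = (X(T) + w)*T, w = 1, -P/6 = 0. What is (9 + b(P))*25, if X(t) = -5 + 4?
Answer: 425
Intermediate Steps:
P = 0 (P = -6*0 = 0)
X(t) = -1
b(T) = 8 (b(T) = 8 - (-1 + 1)*T = 8 - 0*T = 8 - 1*0 = 8 + 0 = 8)
(9 + b(P))*25 = (9 + 8)*25 = 17*25 = 425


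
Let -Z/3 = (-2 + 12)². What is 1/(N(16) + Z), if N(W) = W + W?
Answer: -1/268 ≈ -0.0037313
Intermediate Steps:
Z = -300 (Z = -3*(-2 + 12)² = -3*10² = -3*100 = -300)
N(W) = 2*W
1/(N(16) + Z) = 1/(2*16 - 300) = 1/(32 - 300) = 1/(-268) = -1/268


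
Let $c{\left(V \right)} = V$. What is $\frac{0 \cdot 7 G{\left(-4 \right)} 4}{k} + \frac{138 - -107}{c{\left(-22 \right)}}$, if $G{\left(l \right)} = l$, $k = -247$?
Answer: $- \frac{245}{22} \approx -11.136$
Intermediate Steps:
$\frac{0 \cdot 7 G{\left(-4 \right)} 4}{k} + \frac{138 - -107}{c{\left(-22 \right)}} = \frac{0 \cdot 7 \left(-4\right) 4}{-247} + \frac{138 - -107}{-22} = 0 \left(-4\right) 4 \left(- \frac{1}{247}\right) + \left(138 + 107\right) \left(- \frac{1}{22}\right) = 0 \cdot 4 \left(- \frac{1}{247}\right) + 245 \left(- \frac{1}{22}\right) = 0 \left(- \frac{1}{247}\right) - \frac{245}{22} = 0 - \frac{245}{22} = - \frac{245}{22}$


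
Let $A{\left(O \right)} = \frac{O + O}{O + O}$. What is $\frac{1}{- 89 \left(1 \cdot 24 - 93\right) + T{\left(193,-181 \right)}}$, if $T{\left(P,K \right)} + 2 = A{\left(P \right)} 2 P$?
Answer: $\frac{1}{6525} \approx 0.00015326$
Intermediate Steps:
$A{\left(O \right)} = 1$ ($A{\left(O \right)} = \frac{2 O}{2 O} = 2 O \frac{1}{2 O} = 1$)
$T{\left(P,K \right)} = -2 + 2 P$ ($T{\left(P,K \right)} = -2 + 1 \cdot 2 P = -2 + 2 P$)
$\frac{1}{- 89 \left(1 \cdot 24 - 93\right) + T{\left(193,-181 \right)}} = \frac{1}{- 89 \left(1 \cdot 24 - 93\right) + \left(-2 + 2 \cdot 193\right)} = \frac{1}{- 89 \left(24 - 93\right) + \left(-2 + 386\right)} = \frac{1}{\left(-89\right) \left(-69\right) + 384} = \frac{1}{6141 + 384} = \frac{1}{6525}$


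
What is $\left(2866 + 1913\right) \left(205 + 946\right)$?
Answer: $5500629$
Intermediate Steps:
$\left(2866 + 1913\right) \left(205 + 946\right) = 4779 \cdot 1151 = 5500629$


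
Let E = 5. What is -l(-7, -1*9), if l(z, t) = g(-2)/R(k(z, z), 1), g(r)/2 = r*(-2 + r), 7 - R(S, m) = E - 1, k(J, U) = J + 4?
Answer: -16/3 ≈ -5.3333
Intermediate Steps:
k(J, U) = 4 + J
R(S, m) = 3 (R(S, m) = 7 - (5 - 1) = 7 - 1*4 = 7 - 4 = 3)
g(r) = 2*r*(-2 + r) (g(r) = 2*(r*(-2 + r)) = 2*r*(-2 + r))
l(z, t) = 16/3 (l(z, t) = (2*(-2)*(-2 - 2))/3 = (2*(-2)*(-4))*(⅓) = 16*(⅓) = 16/3)
-l(-7, -1*9) = -1*16/3 = -16/3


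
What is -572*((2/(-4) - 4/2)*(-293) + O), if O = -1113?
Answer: 217646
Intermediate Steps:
-572*((2/(-4) - 4/2)*(-293) + O) = -572*((2/(-4) - 4/2)*(-293) - 1113) = -572*((2*(-¼) - 4*½)*(-293) - 1113) = -572*((-½ - 2)*(-293) - 1113) = -572*(-5/2*(-293) - 1113) = -572*(1465/2 - 1113) = -572*(-761/2) = 217646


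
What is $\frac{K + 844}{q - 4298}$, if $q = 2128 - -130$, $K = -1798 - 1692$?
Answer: $\frac{441}{340} \approx 1.2971$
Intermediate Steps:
$K = -3490$
$q = 2258$ ($q = 2128 + 130 = 2258$)
$\frac{K + 844}{q - 4298} = \frac{-3490 + 844}{2258 - 4298} = - \frac{2646}{-2040} = \left(-2646\right) \left(- \frac{1}{2040}\right) = \frac{441}{340}$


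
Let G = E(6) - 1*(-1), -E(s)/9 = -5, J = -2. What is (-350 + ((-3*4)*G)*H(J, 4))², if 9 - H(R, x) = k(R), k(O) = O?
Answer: 41242084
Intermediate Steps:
E(s) = 45 (E(s) = -9*(-5) = 45)
G = 46 (G = 45 - 1*(-1) = 45 + 1 = 46)
H(R, x) = 9 - R
(-350 + ((-3*4)*G)*H(J, 4))² = (-350 + (-3*4*46)*(9 - 1*(-2)))² = (-350 + (-12*46)*(9 + 2))² = (-350 - 552*11)² = (-350 - 6072)² = (-6422)² = 41242084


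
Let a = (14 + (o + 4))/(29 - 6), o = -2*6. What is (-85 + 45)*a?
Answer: -240/23 ≈ -10.435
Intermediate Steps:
o = -12
a = 6/23 (a = (14 + (-12 + 4))/(29 - 6) = (14 - 8)/23 = 6*(1/23) = 6/23 ≈ 0.26087)
(-85 + 45)*a = (-85 + 45)*(6/23) = -40*6/23 = -240/23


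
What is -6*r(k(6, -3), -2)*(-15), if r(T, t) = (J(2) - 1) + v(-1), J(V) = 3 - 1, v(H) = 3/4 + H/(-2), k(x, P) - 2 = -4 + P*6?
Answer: 405/2 ≈ 202.50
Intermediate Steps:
k(x, P) = -2 + 6*P (k(x, P) = 2 + (-4 + P*6) = 2 + (-4 + 6*P) = -2 + 6*P)
v(H) = ¾ - H/2 (v(H) = 3*(¼) + H*(-½) = ¾ - H/2)
J(V) = 2
r(T, t) = 9/4 (r(T, t) = (2 - 1) + (¾ - ½*(-1)) = 1 + (¾ + ½) = 1 + 5/4 = 9/4)
-6*r(k(6, -3), -2)*(-15) = -6*9/4*(-15) = -27/2*(-15) = 405/2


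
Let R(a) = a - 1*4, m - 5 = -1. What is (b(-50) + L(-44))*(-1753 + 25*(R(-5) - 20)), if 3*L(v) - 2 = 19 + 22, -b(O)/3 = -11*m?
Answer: -362614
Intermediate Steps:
m = 4 (m = 5 - 1 = 4)
b(O) = 132 (b(O) = -(-33)*4 = -3*(-44) = 132)
R(a) = -4 + a (R(a) = a - 4 = -4 + a)
L(v) = 43/3 (L(v) = ⅔ + (19 + 22)/3 = ⅔ + (⅓)*41 = ⅔ + 41/3 = 43/3)
(b(-50) + L(-44))*(-1753 + 25*(R(-5) - 20)) = (132 + 43/3)*(-1753 + 25*((-4 - 5) - 20)) = 439*(-1753 + 25*(-9 - 20))/3 = 439*(-1753 + 25*(-29))/3 = 439*(-1753 - 725)/3 = (439/3)*(-2478) = -362614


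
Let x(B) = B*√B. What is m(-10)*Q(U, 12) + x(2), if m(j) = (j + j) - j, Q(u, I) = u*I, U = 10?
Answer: -1200 + 2*√2 ≈ -1197.2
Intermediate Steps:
Q(u, I) = I*u
m(j) = j (m(j) = 2*j - j = j)
x(B) = B^(3/2)
m(-10)*Q(U, 12) + x(2) = -120*10 + 2^(3/2) = -10*120 + 2*√2 = -1200 + 2*√2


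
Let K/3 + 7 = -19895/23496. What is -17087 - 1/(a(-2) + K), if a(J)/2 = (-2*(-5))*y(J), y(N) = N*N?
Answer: -7555759623/442193 ≈ -17087.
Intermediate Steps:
y(N) = N²
a(J) = 20*J² (a(J) = 2*((-2*(-5))*J²) = 2*(10*J²) = 20*J²)
K = -184367/7832 (K = -21 + 3*(-19895/23496) = -21 - 19895/7832 = -184367/7832 ≈ -23.540)
-17087 - 1/(a(-2) + K) = -17087 - 1/(20*(-2)² - 184367/7832) = -17087 - 1/(20*4 - 184367/7832) = -17087 - 1/(80 - 184367/7832) = -17087 - 1/442193/7832 = -17087 - 1*7832/442193 = -17087 - 7832/442193 = -7555759623/442193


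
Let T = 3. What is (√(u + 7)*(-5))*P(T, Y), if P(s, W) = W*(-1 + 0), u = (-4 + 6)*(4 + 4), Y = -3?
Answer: -15*√23 ≈ -71.938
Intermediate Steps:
u = 16 (u = 2*8 = 16)
P(s, W) = -W (P(s, W) = W*(-1) = -W)
(√(u + 7)*(-5))*P(T, Y) = (√(16 + 7)*(-5))*(-1*(-3)) = (√23*(-5))*3 = -5*√23*3 = -15*√23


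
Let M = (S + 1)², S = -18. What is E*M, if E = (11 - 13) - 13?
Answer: -4335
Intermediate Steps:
E = -15 (E = -2 - 13 = -15)
M = 289 (M = (-18 + 1)² = (-17)² = 289)
E*M = -15*289 = -4335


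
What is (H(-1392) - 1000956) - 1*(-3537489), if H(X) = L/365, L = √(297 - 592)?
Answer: 2536533 + I*√295/365 ≈ 2.5365e+6 + 0.047056*I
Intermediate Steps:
L = I*√295 (L = √(-295) = I*√295 ≈ 17.176*I)
H(X) = I*√295/365 (H(X) = (I*√295)/365 = (I*√295)*(1/365) = I*√295/365)
(H(-1392) - 1000956) - 1*(-3537489) = (I*√295/365 - 1000956) - 1*(-3537489) = (-1000956 + I*√295/365) + 3537489 = 2536533 + I*√295/365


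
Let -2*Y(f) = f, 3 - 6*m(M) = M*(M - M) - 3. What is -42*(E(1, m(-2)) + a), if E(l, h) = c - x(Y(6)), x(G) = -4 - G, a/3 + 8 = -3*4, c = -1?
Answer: 2520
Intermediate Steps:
a = -60 (a = -24 + 3*(-3*4) = -24 + 3*(-12) = -24 - 36 = -60)
m(M) = 1 (m(M) = ½ - (M*(M - M) - 3)/6 = ½ - (M*0 - 3)/6 = ½ - (0 - 3)/6 = ½ - ⅙*(-3) = ½ + ½ = 1)
Y(f) = -f/2
E(l, h) = 0 (E(l, h) = -1 - (-4 - (-1)*6/2) = -1 - (-4 - 1*(-3)) = -1 - (-4 + 3) = -1 - 1*(-1) = -1 + 1 = 0)
-42*(E(1, m(-2)) + a) = -42*(0 - 60) = -42*(-60) = 2520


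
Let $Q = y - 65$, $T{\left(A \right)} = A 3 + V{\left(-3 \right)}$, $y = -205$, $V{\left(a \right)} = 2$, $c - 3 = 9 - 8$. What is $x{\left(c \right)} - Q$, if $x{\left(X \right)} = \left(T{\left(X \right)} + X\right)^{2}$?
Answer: $594$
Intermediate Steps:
$c = 4$ ($c = 3 + \left(9 - 8\right) = 3 + 1 = 4$)
$T{\left(A \right)} = 2 + 3 A$ ($T{\left(A \right)} = A 3 + 2 = 3 A + 2 = 2 + 3 A$)
$Q = -270$ ($Q = -205 - 65 = -270$)
$x{\left(X \right)} = \left(2 + 4 X\right)^{2}$ ($x{\left(X \right)} = \left(\left(2 + 3 X\right) + X\right)^{2} = \left(2 + 4 X\right)^{2}$)
$x{\left(c \right)} - Q = 4 \left(1 + 2 \cdot 4\right)^{2} - -270 = 4 \left(1 + 8\right)^{2} + 270 = 4 \cdot 9^{2} + 270 = 4 \cdot 81 + 270 = 324 + 270 = 594$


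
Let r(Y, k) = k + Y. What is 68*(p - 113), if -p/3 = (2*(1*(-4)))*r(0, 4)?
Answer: -1156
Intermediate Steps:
r(Y, k) = Y + k
p = 96 (p = -3*2*(1*(-4))*(0 + 4) = -3*2*(-4)*4 = -(-24)*4 = -3*(-32) = 96)
68*(p - 113) = 68*(96 - 113) = 68*(-17) = -1156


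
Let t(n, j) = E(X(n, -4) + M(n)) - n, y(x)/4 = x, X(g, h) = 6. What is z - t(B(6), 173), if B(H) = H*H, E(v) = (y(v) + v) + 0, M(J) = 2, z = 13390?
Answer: 13386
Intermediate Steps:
y(x) = 4*x
E(v) = 5*v (E(v) = (4*v + v) + 0 = 5*v + 0 = 5*v)
B(H) = H²
t(n, j) = 40 - n (t(n, j) = 5*(6 + 2) - n = 5*8 - n = 40 - n)
z - t(B(6), 173) = 13390 - (40 - 1*6²) = 13390 - (40 - 1*36) = 13390 - (40 - 36) = 13390 - 1*4 = 13390 - 4 = 13386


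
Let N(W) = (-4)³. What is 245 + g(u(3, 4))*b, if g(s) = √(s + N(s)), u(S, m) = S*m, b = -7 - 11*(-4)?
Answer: 245 + 74*I*√13 ≈ 245.0 + 266.81*I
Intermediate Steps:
N(W) = -64
b = 37 (b = -7 + 44 = 37)
g(s) = √(-64 + s) (g(s) = √(s - 64) = √(-64 + s))
245 + g(u(3, 4))*b = 245 + √(-64 + 3*4)*37 = 245 + √(-64 + 12)*37 = 245 + √(-52)*37 = 245 + (2*I*√13)*37 = 245 + 74*I*√13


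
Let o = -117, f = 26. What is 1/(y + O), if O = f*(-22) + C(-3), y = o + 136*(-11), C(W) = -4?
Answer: -1/2189 ≈ -0.00045683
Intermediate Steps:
y = -1613 (y = -117 + 136*(-11) = -117 - 1496 = -1613)
O = -576 (O = 26*(-22) - 4 = -572 - 4 = -576)
1/(y + O) = 1/(-1613 - 576) = 1/(-2189) = -1/2189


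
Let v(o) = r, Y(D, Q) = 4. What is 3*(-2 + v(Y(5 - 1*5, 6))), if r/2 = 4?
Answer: 18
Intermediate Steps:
r = 8 (r = 2*4 = 8)
v(o) = 8
3*(-2 + v(Y(5 - 1*5, 6))) = 3*(-2 + 8) = 3*6 = 18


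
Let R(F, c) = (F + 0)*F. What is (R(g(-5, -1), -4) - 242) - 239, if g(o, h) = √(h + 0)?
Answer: -482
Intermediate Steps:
g(o, h) = √h
R(F, c) = F² (R(F, c) = F*F = F²)
(R(g(-5, -1), -4) - 242) - 239 = ((√(-1))² - 242) - 239 = (I² - 242) - 239 = (-1 - 242) - 239 = -243 - 239 = -482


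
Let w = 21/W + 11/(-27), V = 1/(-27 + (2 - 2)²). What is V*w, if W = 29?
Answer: -248/21141 ≈ -0.011731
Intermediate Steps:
V = -1/27 (V = 1/(-27 + 0²) = 1/(-27 + 0) = 1/(-27) = -1/27 ≈ -0.037037)
w = 248/783 (w = 21/29 + 11/(-27) = 21*(1/29) + 11*(-1/27) = 21/29 - 11/27 = 248/783 ≈ 0.31673)
V*w = -1/27*248/783 = -248/21141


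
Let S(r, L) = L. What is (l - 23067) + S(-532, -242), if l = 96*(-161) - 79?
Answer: -38844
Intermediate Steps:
l = -15535 (l = -15456 - 79 = -15535)
(l - 23067) + S(-532, -242) = (-15535 - 23067) - 242 = -38602 - 242 = -38844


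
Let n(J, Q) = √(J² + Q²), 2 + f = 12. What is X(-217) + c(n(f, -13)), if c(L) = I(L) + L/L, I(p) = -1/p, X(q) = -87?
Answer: -86 - √269/269 ≈ -86.061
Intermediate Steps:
f = 10 (f = -2 + 12 = 10)
c(L) = 1 - 1/L (c(L) = -1/L + L/L = -1/L + 1 = 1 - 1/L)
X(-217) + c(n(f, -13)) = -87 + (-1 + √(10² + (-13)²))/(√(10² + (-13)²)) = -87 + (-1 + √(100 + 169))/(√(100 + 169)) = -87 + (-1 + √269)/(√269) = -87 + (√269/269)*(-1 + √269) = -87 + √269*(-1 + √269)/269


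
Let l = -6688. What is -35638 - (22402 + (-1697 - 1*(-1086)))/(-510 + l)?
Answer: -256500533/7198 ≈ -35635.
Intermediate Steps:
-35638 - (22402 + (-1697 - 1*(-1086)))/(-510 + l) = -35638 - (22402 + (-1697 - 1*(-1086)))/(-510 - 6688) = -35638 - (22402 + (-1697 + 1086))/(-7198) = -35638 - (22402 - 611)*(-1)/7198 = -35638 - 21791*(-1)/7198 = -35638 - 1*(-21791/7198) = -35638 + 21791/7198 = -256500533/7198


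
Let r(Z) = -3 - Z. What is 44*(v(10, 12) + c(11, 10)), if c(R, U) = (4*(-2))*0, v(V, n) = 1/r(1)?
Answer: -11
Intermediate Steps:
v(V, n) = -¼ (v(V, n) = 1/(-3 - 1*1) = 1/(-3 - 1) = 1/(-4) = -¼)
c(R, U) = 0 (c(R, U) = -8*0 = 0)
44*(v(10, 12) + c(11, 10)) = 44*(-¼ + 0) = 44*(-¼) = -11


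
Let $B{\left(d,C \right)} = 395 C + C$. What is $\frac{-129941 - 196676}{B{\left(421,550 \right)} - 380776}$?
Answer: $\frac{326617}{162976} \approx 2.0041$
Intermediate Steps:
$B{\left(d,C \right)} = 396 C$
$\frac{-129941 - 196676}{B{\left(421,550 \right)} - 380776} = \frac{-129941 - 196676}{396 \cdot 550 - 380776} = - \frac{326617}{217800 - 380776} = - \frac{326617}{-162976} = \left(-326617\right) \left(- \frac{1}{162976}\right) = \frac{326617}{162976}$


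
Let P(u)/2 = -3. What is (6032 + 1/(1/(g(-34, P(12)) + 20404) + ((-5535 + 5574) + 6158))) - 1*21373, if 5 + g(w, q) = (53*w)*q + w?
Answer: -2963940538493/193203870 ≈ -15341.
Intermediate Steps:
P(u) = -6 (P(u) = 2*(-3) = -6)
g(w, q) = -5 + w + 53*q*w (g(w, q) = -5 + ((53*w)*q + w) = -5 + (53*q*w + w) = -5 + (w + 53*q*w) = -5 + w + 53*q*w)
(6032 + 1/(1/(g(-34, P(12)) + 20404) + ((-5535 + 5574) + 6158))) - 1*21373 = (6032 + 1/(1/((-5 - 34 + 53*(-6)*(-34)) + 20404) + ((-5535 + 5574) + 6158))) - 1*21373 = (6032 + 1/(1/((-5 - 34 + 10812) + 20404) + (39 + 6158))) - 21373 = (6032 + 1/(1/(10773 + 20404) + 6197)) - 21373 = (6032 + 1/(1/31177 + 6197)) - 21373 = (6032 + 1/(193203870/31177)) - 21373 = (6032 + 31177/193203870) - 21373 = 1165405775017/193203870 - 21373 = -2963940538493/193203870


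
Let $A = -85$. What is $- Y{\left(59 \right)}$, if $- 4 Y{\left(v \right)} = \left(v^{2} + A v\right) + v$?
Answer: $- \frac{1475}{4} \approx -368.75$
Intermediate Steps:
$Y{\left(v \right)} = 21 v - \frac{v^{2}}{4}$ ($Y{\left(v \right)} = - \frac{\left(v^{2} - 85 v\right) + v}{4} = - \frac{v^{2} - 84 v}{4} = 21 v - \frac{v^{2}}{4}$)
$- Y{\left(59 \right)} = - \frac{59 \left(84 - 59\right)}{4} = - \frac{59 \cdot 25}{4} = \left(-1\right) \frac{1475}{4} = - \frac{1475}{4}$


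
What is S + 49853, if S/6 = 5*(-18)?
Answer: 49313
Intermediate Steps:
S = -540 (S = 6*(5*(-18)) = 6*(-90) = -540)
S + 49853 = -540 + 49853 = 49313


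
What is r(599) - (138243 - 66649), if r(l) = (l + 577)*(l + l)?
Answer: 1337254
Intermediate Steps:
r(l) = 2*l*(577 + l) (r(l) = (577 + l)*(2*l) = 2*l*(577 + l))
r(599) - (138243 - 66649) = 2*599*(577 + 599) - (138243 - 66649) = 2*599*1176 - 1*71594 = 1408848 - 71594 = 1337254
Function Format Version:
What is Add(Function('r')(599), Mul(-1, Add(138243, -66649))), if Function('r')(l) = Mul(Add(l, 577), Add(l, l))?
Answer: 1337254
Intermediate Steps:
Function('r')(l) = Mul(2, l, Add(577, l)) (Function('r')(l) = Mul(Add(577, l), Mul(2, l)) = Mul(2, l, Add(577, l)))
Add(Function('r')(599), Mul(-1, Add(138243, -66649))) = Add(Mul(2, 599, Add(577, 599)), Mul(-1, Add(138243, -66649))) = Add(Mul(2, 599, 1176), Mul(-1, 71594)) = Add(1408848, -71594) = 1337254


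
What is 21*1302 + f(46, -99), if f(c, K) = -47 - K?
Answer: 27394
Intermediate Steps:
21*1302 + f(46, -99) = 21*1302 + (-47 - 1*(-99)) = 27342 + (-47 + 99) = 27342 + 52 = 27394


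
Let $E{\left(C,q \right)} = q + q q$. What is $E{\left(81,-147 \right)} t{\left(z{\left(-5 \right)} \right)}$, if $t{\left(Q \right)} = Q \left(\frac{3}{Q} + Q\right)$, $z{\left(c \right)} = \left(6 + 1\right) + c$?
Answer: $150234$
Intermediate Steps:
$z{\left(c \right)} = 7 + c$
$t{\left(Q \right)} = Q \left(Q + \frac{3}{Q}\right)$
$E{\left(C,q \right)} = q + q^{2}$
$E{\left(81,-147 \right)} t{\left(z{\left(-5 \right)} \right)} = - 147 \left(1 - 147\right) \left(3 + \left(7 - 5\right)^{2}\right) = \left(-147\right) \left(-146\right) \left(3 + 2^{2}\right) = 21462 \left(3 + 4\right) = 21462 \cdot 7 = 150234$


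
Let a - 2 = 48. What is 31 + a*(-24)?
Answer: -1169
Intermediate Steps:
a = 50 (a = 2 + 48 = 50)
31 + a*(-24) = 31 + 50*(-24) = 31 - 1200 = -1169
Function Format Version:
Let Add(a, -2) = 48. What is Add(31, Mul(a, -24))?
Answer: -1169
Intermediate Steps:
a = 50 (a = Add(2, 48) = 50)
Add(31, Mul(a, -24)) = Add(31, Mul(50, -24)) = Add(31, -1200) = -1169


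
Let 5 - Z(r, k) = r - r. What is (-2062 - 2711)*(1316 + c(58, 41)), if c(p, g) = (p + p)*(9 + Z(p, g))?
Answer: -14032620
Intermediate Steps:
Z(r, k) = 5 (Z(r, k) = 5 - (r - r) = 5 - 1*0 = 5 + 0 = 5)
c(p, g) = 28*p (c(p, g) = (p + p)*(9 + 5) = (2*p)*14 = 28*p)
(-2062 - 2711)*(1316 + c(58, 41)) = (-2062 - 2711)*(1316 + 28*58) = -4773*(1316 + 1624) = -4773*2940 = -14032620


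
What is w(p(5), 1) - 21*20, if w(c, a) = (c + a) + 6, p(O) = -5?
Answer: -418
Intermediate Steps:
w(c, a) = 6 + a + c (w(c, a) = (a + c) + 6 = 6 + a + c)
w(p(5), 1) - 21*20 = (6 + 1 - 5) - 21*20 = 2 - 420 = -418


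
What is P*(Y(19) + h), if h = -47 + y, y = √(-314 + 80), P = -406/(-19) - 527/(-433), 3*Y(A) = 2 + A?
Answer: -7432440/8227 + 557433*I*√26/8227 ≈ -903.42 + 345.49*I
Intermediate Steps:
Y(A) = ⅔ + A/3 (Y(A) = (2 + A)/3 = ⅔ + A/3)
P = 185811/8227 (P = -406*(-1/19) - 527*(-1/433) = 406/19 + 527/433 = 185811/8227 ≈ 22.586)
y = 3*I*√26 (y = √(-234) = 3*I*√26 ≈ 15.297*I)
h = -47 + 3*I*√26 ≈ -47.0 + 15.297*I
P*(Y(19) + h) = 185811*((⅔ + (⅓)*19) + (-47 + 3*I*√26))/8227 = 185811*((⅔ + 19/3) + (-47 + 3*I*√26))/8227 = 185811*(7 + (-47 + 3*I*√26))/8227 = 185811*(-40 + 3*I*√26)/8227 = -7432440/8227 + 557433*I*√26/8227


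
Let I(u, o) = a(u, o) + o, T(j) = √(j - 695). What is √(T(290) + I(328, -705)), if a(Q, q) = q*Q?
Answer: √(-231945 + 9*I*√5) ≈ 0.021 + 481.61*I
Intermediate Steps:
T(j) = √(-695 + j)
a(Q, q) = Q*q
I(u, o) = o + o*u (I(u, o) = u*o + o = o*u + o = o + o*u)
√(T(290) + I(328, -705)) = √(√(-695 + 290) - 705*(1 + 328)) = √(√(-405) - 705*329) = √(9*I*√5 - 231945) = √(-231945 + 9*I*√5)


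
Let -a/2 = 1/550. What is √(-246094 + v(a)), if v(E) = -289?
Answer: I*√246383 ≈ 496.37*I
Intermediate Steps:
a = -1/275 (a = -2/550 = -2*1/550 = -1/275 ≈ -0.0036364)
√(-246094 + v(a)) = √(-246094 - 289) = √(-246383) = I*√246383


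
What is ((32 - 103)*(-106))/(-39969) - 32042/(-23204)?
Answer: 553026697/463720338 ≈ 1.1926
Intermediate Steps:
((32 - 103)*(-106))/(-39969) - 32042/(-23204) = -71*(-106)*(-1/39969) - 32042*(-1/23204) = 7526*(-1/39969) + 16021/11602 = -7526/39969 + 16021/11602 = 553026697/463720338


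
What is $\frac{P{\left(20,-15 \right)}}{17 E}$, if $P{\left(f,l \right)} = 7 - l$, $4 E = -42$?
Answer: $- \frac{44}{357} \approx -0.12325$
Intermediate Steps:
$E = - \frac{21}{2}$ ($E = \frac{1}{4} \left(-42\right) = - \frac{21}{2} \approx -10.5$)
$\frac{P{\left(20,-15 \right)}}{17 E} = \frac{7 - -15}{17 \left(- \frac{21}{2}\right)} = \frac{7 + 15}{- \frac{357}{2}} = 22 \left(- \frac{2}{357}\right) = - \frac{44}{357}$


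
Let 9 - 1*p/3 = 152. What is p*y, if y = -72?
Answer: 30888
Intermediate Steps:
p = -429 (p = 27 - 3*152 = 27 - 456 = -429)
p*y = -429*(-72) = 30888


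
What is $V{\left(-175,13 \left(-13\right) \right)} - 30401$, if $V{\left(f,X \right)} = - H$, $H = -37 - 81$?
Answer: $-30283$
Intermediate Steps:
$H = -118$ ($H = -37 - 81 = -118$)
$V{\left(f,X \right)} = 118$ ($V{\left(f,X \right)} = \left(-1\right) \left(-118\right) = 118$)
$V{\left(-175,13 \left(-13\right) \right)} - 30401 = 118 - 30401 = -30283$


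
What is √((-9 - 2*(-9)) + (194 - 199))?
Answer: 2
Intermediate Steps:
√((-9 - 2*(-9)) + (194 - 199)) = √((-9 + 18) - 5) = √(9 - 5) = √4 = 2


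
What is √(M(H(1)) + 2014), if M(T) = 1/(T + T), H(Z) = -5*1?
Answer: 7*√4110/10 ≈ 44.876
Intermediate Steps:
H(Z) = -5
M(T) = 1/(2*T)
√(M(H(1)) + 2014) = √((½)/(-5) + 2014) = √((½)*(-⅕) + 2014) = √(-⅒ + 2014) = √(20139/10) = 7*√4110/10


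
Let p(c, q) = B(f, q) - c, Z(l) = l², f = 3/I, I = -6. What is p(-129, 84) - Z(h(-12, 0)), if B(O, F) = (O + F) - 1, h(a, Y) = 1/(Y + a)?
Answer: 30455/144 ≈ 211.49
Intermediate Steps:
f = -½ (f = 3/(-6) = 3*(-⅙) = -½ ≈ -0.50000)
B(O, F) = -1 + F + O (B(O, F) = (F + O) - 1 = -1 + F + O)
p(c, q) = -3/2 + q - c (p(c, q) = (-1 + q - ½) - c = (-3/2 + q) - c = -3/2 + q - c)
p(-129, 84) - Z(h(-12, 0)) = (-3/2 + 84 - 1*(-129)) - (1/(0 - 12))² = (-3/2 + 84 + 129) - (1/(-12))² = 423/2 - (-1/12)² = 423/2 - 1*1/144 = 423/2 - 1/144 = 30455/144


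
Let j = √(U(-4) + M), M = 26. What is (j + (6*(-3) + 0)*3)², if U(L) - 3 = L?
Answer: 2401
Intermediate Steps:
U(L) = 3 + L
j = 5 (j = √((3 - 4) + 26) = √(-1 + 26) = √25 = 5)
(j + (6*(-3) + 0)*3)² = (5 + (6*(-3) + 0)*3)² = (5 + (-18 + 0)*3)² = (5 - 18*3)² = (5 - 54)² = (-49)² = 2401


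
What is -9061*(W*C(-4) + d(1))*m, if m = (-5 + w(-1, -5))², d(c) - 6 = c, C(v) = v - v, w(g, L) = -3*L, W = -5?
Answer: -6342700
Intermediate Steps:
C(v) = 0
d(c) = 6 + c
m = 100 (m = (-5 - 3*(-5))² = (-5 + 15)² = 10² = 100)
-9061*(W*C(-4) + d(1))*m = -9061*(-5*0 + (6 + 1))*100 = -9061*(0 + 7)*100 = -63427*100 = -9061*700 = -6342700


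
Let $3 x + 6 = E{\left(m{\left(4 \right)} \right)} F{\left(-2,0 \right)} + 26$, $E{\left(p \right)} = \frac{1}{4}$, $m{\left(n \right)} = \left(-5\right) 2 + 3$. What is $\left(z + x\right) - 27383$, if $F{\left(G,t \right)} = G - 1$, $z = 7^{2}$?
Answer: $- \frac{327931}{12} \approx -27328.0$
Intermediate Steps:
$z = 49$
$m{\left(n \right)} = -7$ ($m{\left(n \right)} = -10 + 3 = -7$)
$F{\left(G,t \right)} = -1 + G$
$E{\left(p \right)} = \frac{1}{4}$
$x = \frac{77}{12}$ ($x = -2 + \frac{\frac{-1 - 2}{4} + 26}{3} = -2 + \frac{\frac{1}{4} \left(-3\right) + 26}{3} = -2 + \frac{- \frac{3}{4} + 26}{3} = -2 + \frac{1}{3} \cdot \frac{101}{4} = -2 + \frac{101}{12} = \frac{77}{12} \approx 6.4167$)
$\left(z + x\right) - 27383 = \left(49 + \frac{77}{12}\right) - 27383 = \frac{665}{12} - 27383 = - \frac{327931}{12}$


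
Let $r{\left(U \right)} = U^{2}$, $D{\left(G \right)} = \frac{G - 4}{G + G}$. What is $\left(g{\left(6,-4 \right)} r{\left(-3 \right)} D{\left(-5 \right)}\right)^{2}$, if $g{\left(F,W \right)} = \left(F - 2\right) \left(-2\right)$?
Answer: $\frac{104976}{25} \approx 4199.0$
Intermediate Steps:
$D{\left(G \right)} = \frac{-4 + G}{2 G}$
$g{\left(F,W \right)} = 4 - 2 F$ ($g{\left(F,W \right)} = \left(F - 2\right) \left(-2\right) = \left(-2 + F\right) \left(-2\right) = 4 - 2 F$)
$\left(g{\left(6,-4 \right)} r{\left(-3 \right)} D{\left(-5 \right)}\right)^{2} = \left(\left(4 - 12\right) \left(-3\right)^{2} \frac{-4 - 5}{2 \left(-5\right)}\right)^{2} = \left(\left(4 - 12\right) 9 \cdot \frac{1}{2} \left(- \frac{1}{5}\right) \left(-9\right)\right)^{2} = \left(\left(-8\right) 9 \cdot \frac{9}{10}\right)^{2} = \left(\left(-72\right) \frac{9}{10}\right)^{2} = \left(- \frac{324}{5}\right)^{2} = \frac{104976}{25}$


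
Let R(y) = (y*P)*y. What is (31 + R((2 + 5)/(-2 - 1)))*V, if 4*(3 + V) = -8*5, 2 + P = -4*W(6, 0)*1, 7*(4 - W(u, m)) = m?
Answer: 871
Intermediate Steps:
W(u, m) = 4 - m/7
P = -18 (P = -2 - 4*(4 - ⅐*0)*1 = -2 - 4*(4 + 0)*1 = -2 - 4*4*1 = -2 - 16*1 = -2 - 16 = -18)
V = -13 (V = -3 + (-8*5)/4 = -3 + (¼)*(-40) = -3 - 10 = -13)
R(y) = -18*y² (R(y) = (y*(-18))*y = (-18*y)*y = -18*y²)
(31 + R((2 + 5)/(-2 - 1)))*V = (31 - 18*(2 + 5)²/(-2 - 1)²)*(-13) = (31 - 18*(7/(-3))²)*(-13) = (31 - 18*(7*(-⅓))²)*(-13) = (31 - 18*(-7/3)²)*(-13) = (31 - 18*49/9)*(-13) = (31 - 98)*(-13) = -67*(-13) = 871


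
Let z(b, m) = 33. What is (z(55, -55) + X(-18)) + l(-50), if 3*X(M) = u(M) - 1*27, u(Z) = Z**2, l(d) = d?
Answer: 82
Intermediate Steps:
X(M) = -9 + M**2/3 (X(M) = (M**2 - 1*27)/3 = (M**2 - 27)/3 = (-27 + M**2)/3 = -9 + M**2/3)
(z(55, -55) + X(-18)) + l(-50) = (33 + (-9 + (1/3)*(-18)**2)) - 50 = (33 + (-9 + (1/3)*324)) - 50 = (33 + (-9 + 108)) - 50 = (33 + 99) - 50 = 132 - 50 = 82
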